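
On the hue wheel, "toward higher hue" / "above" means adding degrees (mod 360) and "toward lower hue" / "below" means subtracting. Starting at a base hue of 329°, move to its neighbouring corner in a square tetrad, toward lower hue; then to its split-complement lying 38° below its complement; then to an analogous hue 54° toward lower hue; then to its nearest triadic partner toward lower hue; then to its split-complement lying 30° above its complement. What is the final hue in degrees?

57°

329 − 90 = 239°   (square ↓)
239 + 142 = 381 → 381 − 360 = 21°   (split-comp 38° ↓)
21 − 54 = -33 → -33 + 360 = 327°   (analog 54° ↓)
327 − 120 = 207°   (triadic ↓)
207 + 210 = 417 → 417 − 360 = 57°   (split-comp 30° ↑)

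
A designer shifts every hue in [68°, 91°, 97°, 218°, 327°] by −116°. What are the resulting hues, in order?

68 − 116 = -48 → -48 + 360 = 312°
91 − 116 = -25 → -25 + 360 = 335°
97 − 116 = -19 → -19 + 360 = 341°
218 − 116 = 102°
327 − 116 = 211°

312°, 335°, 341°, 102°, 211°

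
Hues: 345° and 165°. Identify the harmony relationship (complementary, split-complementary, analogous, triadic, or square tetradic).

complementary

Sort the hues: 165°, 345°.
Successive gaps around the wheel: 180°, 180°.
Two hues 180° apart are complementary.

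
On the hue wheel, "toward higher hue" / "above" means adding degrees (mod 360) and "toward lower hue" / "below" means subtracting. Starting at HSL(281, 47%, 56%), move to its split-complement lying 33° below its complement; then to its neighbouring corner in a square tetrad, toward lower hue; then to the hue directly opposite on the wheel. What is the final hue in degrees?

158°

281 + 147 = 428 → 428 − 360 = 68°   (split-comp 33° ↓)
68 − 90 = -22 → -22 + 360 = 338°   (square ↓)
338 + 180 = 518 → 518 − 360 = 158°   (complement)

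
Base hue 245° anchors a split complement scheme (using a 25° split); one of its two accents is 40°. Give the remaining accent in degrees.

Split-complementary hues sit 25° either side of the complement.
Complement of the base 245°: 245 + 180 = 425 → 425 − 360 = 65°
The given accent 40° is 25° one side of 65°; the other accent sits 25° the other side: 65 + 25 = 90°

90°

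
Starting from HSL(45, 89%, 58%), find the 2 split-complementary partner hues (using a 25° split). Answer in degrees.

Split-complementary hues sit 25° either side of the complement.
Complement of 45°: 45 + 180 = 225°
225 − 25 = 200°
225 + 25 = 250°

200° and 250°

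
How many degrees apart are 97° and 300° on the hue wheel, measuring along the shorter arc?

157°

|97 − 300| = 203.
The shorter arc is 360 − 203 = 157°.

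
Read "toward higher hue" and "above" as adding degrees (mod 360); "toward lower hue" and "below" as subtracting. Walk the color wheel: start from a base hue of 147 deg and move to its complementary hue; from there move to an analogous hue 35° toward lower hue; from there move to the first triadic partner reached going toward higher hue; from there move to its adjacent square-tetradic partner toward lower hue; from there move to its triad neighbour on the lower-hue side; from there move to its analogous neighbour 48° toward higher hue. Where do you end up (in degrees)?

147 + 180 = 327°   (complement)
327 − 35 = 292°   (analog 35° ↓)
292 + 120 = 412 → 412 − 360 = 52°   (triadic ↑)
52 − 90 = -38 → -38 + 360 = 322°   (square ↓)
322 − 120 = 202°   (triadic ↓)
202 + 48 = 250°   (analog 48° ↑)

250°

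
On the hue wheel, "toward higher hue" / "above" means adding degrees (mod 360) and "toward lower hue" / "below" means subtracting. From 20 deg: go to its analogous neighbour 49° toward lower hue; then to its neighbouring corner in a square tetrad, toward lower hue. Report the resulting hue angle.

−49° (analog 49° ↓): 20 − 49 = -29 → -29 + 360 = 331°
−90° (square ↓): 331 − 90 = 241°

241°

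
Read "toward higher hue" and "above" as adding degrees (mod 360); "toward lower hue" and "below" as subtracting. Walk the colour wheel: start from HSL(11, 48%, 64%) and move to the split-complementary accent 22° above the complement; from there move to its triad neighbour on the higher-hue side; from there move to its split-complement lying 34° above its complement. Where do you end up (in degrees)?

+202° (split-comp 22° ↑): 11 + 202 = 213°
+120° (triadic ↑): 213 + 120 = 333°
+214° (split-comp 34° ↑): 333 + 214 = 547 → 547 − 360 = 187°

187°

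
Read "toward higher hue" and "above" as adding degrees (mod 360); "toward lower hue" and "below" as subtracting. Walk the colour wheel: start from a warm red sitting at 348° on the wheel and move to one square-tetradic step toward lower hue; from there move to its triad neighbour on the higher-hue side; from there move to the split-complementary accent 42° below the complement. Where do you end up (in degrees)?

square ↓ −90°: 348 − 90 = 258°
triadic ↑ +120°: 258 + 120 = 378 → 378 − 360 = 18°
split-comp 42° ↓ +138°: 18 + 138 = 156°

156°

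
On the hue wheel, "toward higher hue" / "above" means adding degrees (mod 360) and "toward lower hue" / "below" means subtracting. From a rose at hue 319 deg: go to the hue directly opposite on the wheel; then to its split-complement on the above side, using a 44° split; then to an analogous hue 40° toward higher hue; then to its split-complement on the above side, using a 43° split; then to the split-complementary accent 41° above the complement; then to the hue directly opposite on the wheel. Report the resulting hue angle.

complement +180°: 319 + 180 = 499 → 499 − 360 = 139°
split-comp 44° ↑ +224°: 139 + 224 = 363 → 363 − 360 = 3°
analog 40° ↑ +40°: 3 + 40 = 43°
split-comp 43° ↑ +223°: 43 + 223 = 266°
split-comp 41° ↑ +221°: 266 + 221 = 487 → 487 − 360 = 127°
complement +180°: 127 + 180 = 307°

307°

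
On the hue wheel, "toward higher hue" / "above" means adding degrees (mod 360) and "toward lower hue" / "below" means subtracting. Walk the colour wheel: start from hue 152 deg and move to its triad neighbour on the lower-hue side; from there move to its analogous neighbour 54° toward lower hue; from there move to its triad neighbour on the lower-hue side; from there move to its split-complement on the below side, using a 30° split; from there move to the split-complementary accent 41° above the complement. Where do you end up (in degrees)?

229°

152 − 120 = 32°   (triadic ↓)
32 − 54 = -22 → -22 + 360 = 338°   (analog 54° ↓)
338 − 120 = 218°   (triadic ↓)
218 + 150 = 368 → 368 − 360 = 8°   (split-comp 30° ↓)
8 + 221 = 229°   (split-comp 41° ↑)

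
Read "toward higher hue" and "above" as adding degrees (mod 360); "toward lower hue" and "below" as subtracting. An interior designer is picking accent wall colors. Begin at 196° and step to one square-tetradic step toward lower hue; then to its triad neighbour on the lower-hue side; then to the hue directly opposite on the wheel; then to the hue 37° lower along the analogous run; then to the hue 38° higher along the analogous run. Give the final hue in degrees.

167°

square ↓ −90°: 196 − 90 = 106°
triadic ↓ −120°: 106 − 120 = -14 → -14 + 360 = 346°
complement +180°: 346 + 180 = 526 → 526 − 360 = 166°
analog 37° ↓ −37°: 166 − 37 = 129°
analog 38° ↑ +38°: 129 + 38 = 167°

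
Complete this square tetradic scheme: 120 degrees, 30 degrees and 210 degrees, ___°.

300°

A square tetradic scheme places four hues every 90°.
The full set through 30° is {30°, 120°, 210°, 300°}.
Given {30°, 120°, 210°}, the missing hue is 300°.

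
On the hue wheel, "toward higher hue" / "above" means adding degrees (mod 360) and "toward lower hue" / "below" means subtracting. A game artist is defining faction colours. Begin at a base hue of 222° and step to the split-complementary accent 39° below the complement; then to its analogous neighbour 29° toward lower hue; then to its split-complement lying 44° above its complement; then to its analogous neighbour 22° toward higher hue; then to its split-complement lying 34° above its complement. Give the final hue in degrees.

74°

split-comp 39° ↓ +141°: 222 + 141 = 363 → 363 − 360 = 3°
analog 29° ↓ −29°: 3 − 29 = -26 → -26 + 360 = 334°
split-comp 44° ↑ +224°: 334 + 224 = 558 → 558 − 360 = 198°
analog 22° ↑ +22°: 198 + 22 = 220°
split-comp 34° ↑ +214°: 220 + 214 = 434 → 434 − 360 = 74°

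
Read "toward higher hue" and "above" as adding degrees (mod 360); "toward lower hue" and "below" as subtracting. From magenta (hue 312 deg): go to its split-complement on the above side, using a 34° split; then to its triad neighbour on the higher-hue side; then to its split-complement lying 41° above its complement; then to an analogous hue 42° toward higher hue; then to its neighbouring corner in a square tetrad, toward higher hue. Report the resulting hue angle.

279°

+214° (split-comp 34° ↑): 312 + 214 = 526 → 526 − 360 = 166°
+120° (triadic ↑): 166 + 120 = 286°
+221° (split-comp 41° ↑): 286 + 221 = 507 → 507 − 360 = 147°
+42° (analog 42° ↑): 147 + 42 = 189°
+90° (square ↑): 189 + 90 = 279°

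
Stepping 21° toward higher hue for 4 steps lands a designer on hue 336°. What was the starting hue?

252°

4 steps of 21° (toward higher hue) give a net shift of +84°.
Start = end − shift: 336 − 84 = 252°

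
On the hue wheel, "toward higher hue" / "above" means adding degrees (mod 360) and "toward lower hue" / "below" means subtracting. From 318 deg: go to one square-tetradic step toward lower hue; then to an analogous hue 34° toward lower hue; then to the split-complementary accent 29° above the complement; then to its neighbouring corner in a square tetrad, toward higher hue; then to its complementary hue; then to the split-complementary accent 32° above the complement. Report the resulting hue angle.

165°

−90° (square ↓): 318 − 90 = 228°
−34° (analog 34° ↓): 228 − 34 = 194°
+209° (split-comp 29° ↑): 194 + 209 = 403 → 403 − 360 = 43°
+90° (square ↑): 43 + 90 = 133°
+180° (complement): 133 + 180 = 313°
+212° (split-comp 32° ↑): 313 + 212 = 525 → 525 − 360 = 165°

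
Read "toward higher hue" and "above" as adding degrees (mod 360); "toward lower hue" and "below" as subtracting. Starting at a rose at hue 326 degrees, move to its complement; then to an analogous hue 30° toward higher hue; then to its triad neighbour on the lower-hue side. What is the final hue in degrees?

326 + 180 = 506 → 506 − 360 = 146°   (complement)
146 + 30 = 176°   (analog 30° ↑)
176 − 120 = 56°   (triadic ↓)

56°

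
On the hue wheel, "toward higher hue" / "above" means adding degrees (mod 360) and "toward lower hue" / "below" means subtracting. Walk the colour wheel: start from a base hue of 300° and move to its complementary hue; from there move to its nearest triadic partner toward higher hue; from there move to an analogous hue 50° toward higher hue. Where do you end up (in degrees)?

290°

300 + 180 = 480 → 480 − 360 = 120°   (complement)
120 + 120 = 240°   (triadic ↑)
240 + 50 = 290°   (analog 50° ↑)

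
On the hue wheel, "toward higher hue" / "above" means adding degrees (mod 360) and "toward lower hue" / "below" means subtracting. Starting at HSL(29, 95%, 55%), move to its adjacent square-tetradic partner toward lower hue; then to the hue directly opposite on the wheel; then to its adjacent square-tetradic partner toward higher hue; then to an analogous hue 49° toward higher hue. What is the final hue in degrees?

258°

29 − 90 = -61 → -61 + 360 = 299°   (square ↓)
299 + 180 = 479 → 479 − 360 = 119°   (complement)
119 + 90 = 209°   (square ↑)
209 + 49 = 258°   (analog 49° ↑)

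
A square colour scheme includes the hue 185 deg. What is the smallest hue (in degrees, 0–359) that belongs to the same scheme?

A square tetradic scheme places four hues every 90°.
The full set through 185° is {5°, 95°, 185°, 275°}.

5°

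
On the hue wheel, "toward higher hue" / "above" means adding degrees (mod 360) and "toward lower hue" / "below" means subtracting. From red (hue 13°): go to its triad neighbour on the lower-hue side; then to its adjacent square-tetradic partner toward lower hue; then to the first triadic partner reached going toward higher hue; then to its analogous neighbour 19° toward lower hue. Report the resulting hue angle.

264°

−120° (triadic ↓): 13 − 120 = -107 → -107 + 360 = 253°
−90° (square ↓): 253 − 90 = 163°
+120° (triadic ↑): 163 + 120 = 283°
−19° (analog 19° ↓): 283 − 19 = 264°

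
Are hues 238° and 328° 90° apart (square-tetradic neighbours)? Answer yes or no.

yes

Angular distance: |238 − 328| = 90 = 90°.
90° apart (square-tetradic neighbours) requires 90°.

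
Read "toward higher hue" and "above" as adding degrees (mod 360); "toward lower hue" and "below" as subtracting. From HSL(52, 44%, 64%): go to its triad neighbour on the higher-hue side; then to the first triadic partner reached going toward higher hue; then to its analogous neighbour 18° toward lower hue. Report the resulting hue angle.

274°

+120° (triadic ↑): 52 + 120 = 172°
+120° (triadic ↑): 172 + 120 = 292°
−18° (analog 18° ↓): 292 − 18 = 274°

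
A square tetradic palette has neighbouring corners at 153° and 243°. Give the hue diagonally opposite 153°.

333°

A square tetradic scheme places four hues 90° apart; opposite corners are 180° apart.
153 + 180 = 333°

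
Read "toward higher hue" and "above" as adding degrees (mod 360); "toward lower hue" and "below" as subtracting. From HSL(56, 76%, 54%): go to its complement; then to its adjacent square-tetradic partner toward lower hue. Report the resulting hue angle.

complement +180°: 56 + 180 = 236°
square ↓ −90°: 236 − 90 = 146°

146°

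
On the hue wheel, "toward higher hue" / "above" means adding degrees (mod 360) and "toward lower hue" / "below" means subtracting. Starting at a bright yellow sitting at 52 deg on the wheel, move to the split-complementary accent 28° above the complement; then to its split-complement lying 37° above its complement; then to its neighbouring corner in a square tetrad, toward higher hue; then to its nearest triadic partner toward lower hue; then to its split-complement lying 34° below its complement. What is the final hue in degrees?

+208° (split-comp 28° ↑): 52 + 208 = 260°
+217° (split-comp 37° ↑): 260 + 217 = 477 → 477 − 360 = 117°
+90° (square ↑): 117 + 90 = 207°
−120° (triadic ↓): 207 − 120 = 87°
+146° (split-comp 34° ↓): 87 + 146 = 233°

233°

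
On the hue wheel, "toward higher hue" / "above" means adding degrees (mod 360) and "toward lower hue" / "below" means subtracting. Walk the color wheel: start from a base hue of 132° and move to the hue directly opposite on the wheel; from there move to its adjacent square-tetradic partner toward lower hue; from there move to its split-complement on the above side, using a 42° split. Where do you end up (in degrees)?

84°

complement +180°: 132 + 180 = 312°
square ↓ −90°: 312 − 90 = 222°
split-comp 42° ↑ +222°: 222 + 222 = 444 → 444 − 360 = 84°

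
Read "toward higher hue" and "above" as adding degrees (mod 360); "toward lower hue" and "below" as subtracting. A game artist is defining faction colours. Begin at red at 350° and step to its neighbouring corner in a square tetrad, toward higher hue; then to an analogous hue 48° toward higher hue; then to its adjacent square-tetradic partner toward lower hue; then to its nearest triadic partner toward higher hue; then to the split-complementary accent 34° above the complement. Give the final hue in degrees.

12°

square ↑ +90°: 350 + 90 = 440 → 440 − 360 = 80°
analog 48° ↑ +48°: 80 + 48 = 128°
square ↓ −90°: 128 − 90 = 38°
triadic ↑ +120°: 38 + 120 = 158°
split-comp 34° ↑ +214°: 158 + 214 = 372 → 372 − 360 = 12°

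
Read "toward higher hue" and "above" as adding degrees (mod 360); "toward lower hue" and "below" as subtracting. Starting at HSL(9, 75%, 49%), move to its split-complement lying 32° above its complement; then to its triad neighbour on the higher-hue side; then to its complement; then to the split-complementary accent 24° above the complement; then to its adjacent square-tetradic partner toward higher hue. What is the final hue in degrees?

95°

split-comp 32° ↑ +212°: 9 + 212 = 221°
triadic ↑ +120°: 221 + 120 = 341°
complement +180°: 341 + 180 = 521 → 521 − 360 = 161°
split-comp 24° ↑ +204°: 161 + 204 = 365 → 365 − 360 = 5°
square ↑ +90°: 5 + 90 = 95°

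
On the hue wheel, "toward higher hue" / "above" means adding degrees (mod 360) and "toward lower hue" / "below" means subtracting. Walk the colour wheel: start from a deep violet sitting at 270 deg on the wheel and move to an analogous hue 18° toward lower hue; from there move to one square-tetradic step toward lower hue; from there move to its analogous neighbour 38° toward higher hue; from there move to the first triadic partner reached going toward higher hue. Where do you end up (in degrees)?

analog 18° ↓ −18°: 270 − 18 = 252°
square ↓ −90°: 252 − 90 = 162°
analog 38° ↑ +38°: 162 + 38 = 200°
triadic ↑ +120°: 200 + 120 = 320°

320°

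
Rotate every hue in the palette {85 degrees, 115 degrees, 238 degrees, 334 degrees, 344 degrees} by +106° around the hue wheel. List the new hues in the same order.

85 + 106 = 191°
115 + 106 = 221°
238 + 106 = 344°
334 + 106 = 440 → 440 − 360 = 80°
344 + 106 = 450 → 450 − 360 = 90°

191°, 221°, 344°, 80°, 90°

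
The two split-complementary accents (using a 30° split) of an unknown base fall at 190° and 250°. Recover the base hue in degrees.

40°

The accents sit 30° either side of the complement, so the complement is their short-arc midpoint on the wheel.
Short-arc midpoint of 190° and 250°: 220°.
Base is 180° from the complement: 220 − 180 = 40°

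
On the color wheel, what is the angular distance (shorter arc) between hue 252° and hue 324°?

72°

|252 − 324| = 72.
72 ≤ 180, so the shorter arc is 72°.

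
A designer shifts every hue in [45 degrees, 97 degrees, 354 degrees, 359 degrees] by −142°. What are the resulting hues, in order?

263°, 315°, 212°, 217°

45 − 142 = -97 → -97 + 360 = 263°
97 − 142 = -45 → -45 + 360 = 315°
354 − 142 = 212°
359 − 142 = 217°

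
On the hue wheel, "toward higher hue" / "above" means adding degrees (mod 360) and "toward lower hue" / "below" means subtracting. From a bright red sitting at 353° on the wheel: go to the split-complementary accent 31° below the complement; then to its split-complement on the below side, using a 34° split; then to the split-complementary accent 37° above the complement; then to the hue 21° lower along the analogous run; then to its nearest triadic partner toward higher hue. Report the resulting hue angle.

353 + 149 = 502 → 502 − 360 = 142°   (split-comp 31° ↓)
142 + 146 = 288°   (split-comp 34° ↓)
288 + 217 = 505 → 505 − 360 = 145°   (split-comp 37° ↑)
145 − 21 = 124°   (analog 21° ↓)
124 + 120 = 244°   (triadic ↑)

244°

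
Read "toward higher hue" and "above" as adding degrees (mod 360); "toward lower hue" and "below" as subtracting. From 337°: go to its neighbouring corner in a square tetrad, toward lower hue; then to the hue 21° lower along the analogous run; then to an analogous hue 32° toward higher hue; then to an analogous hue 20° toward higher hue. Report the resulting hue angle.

square ↓ −90°: 337 − 90 = 247°
analog 21° ↓ −21°: 247 − 21 = 226°
analog 32° ↑ +32°: 226 + 32 = 258°
analog 20° ↑ +20°: 258 + 20 = 278°

278°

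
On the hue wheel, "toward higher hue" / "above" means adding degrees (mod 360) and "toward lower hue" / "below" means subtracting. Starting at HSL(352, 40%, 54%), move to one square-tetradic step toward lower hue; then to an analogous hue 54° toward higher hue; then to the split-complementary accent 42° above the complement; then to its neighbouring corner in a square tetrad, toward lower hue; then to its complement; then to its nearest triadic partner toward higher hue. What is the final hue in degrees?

square ↓ −90°: 352 − 90 = 262°
analog 54° ↑ +54°: 262 + 54 = 316°
split-comp 42° ↑ +222°: 316 + 222 = 538 → 538 − 360 = 178°
square ↓ −90°: 178 − 90 = 88°
complement +180°: 88 + 180 = 268°
triadic ↑ +120°: 268 + 120 = 388 → 388 − 360 = 28°

28°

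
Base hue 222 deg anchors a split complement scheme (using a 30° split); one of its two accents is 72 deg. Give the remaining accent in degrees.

Split-complementary hues sit 30° either side of the complement.
Complement of the base 222°: 222 + 180 = 402 → 402 − 360 = 42°
The given accent 72° is 30° one side of 42°; the other accent sits 30° the other side: 42 − 30 = 12°

12°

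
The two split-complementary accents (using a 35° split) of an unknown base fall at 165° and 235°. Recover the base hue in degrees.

20°

The accents sit 35° either side of the complement, so the complement is their short-arc midpoint on the wheel.
Short-arc midpoint of 165° and 235°: 200°.
Base is 180° from the complement: 200 − 180 = 20°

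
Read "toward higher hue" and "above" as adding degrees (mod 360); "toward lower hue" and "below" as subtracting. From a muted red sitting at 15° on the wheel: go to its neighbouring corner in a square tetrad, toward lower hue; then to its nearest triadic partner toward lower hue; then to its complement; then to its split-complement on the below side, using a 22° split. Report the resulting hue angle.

143°

15 − 90 = -75 → -75 + 360 = 285°   (square ↓)
285 − 120 = 165°   (triadic ↓)
165 + 180 = 345°   (complement)
345 + 158 = 503 → 503 − 360 = 143°   (split-comp 22° ↓)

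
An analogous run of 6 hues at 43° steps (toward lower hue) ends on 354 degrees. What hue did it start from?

5 steps of 43° (toward lower hue) give a net shift of −215°.
Start = end − shift: 354 + 215 = 569 → 569 − 360 = 209°

209°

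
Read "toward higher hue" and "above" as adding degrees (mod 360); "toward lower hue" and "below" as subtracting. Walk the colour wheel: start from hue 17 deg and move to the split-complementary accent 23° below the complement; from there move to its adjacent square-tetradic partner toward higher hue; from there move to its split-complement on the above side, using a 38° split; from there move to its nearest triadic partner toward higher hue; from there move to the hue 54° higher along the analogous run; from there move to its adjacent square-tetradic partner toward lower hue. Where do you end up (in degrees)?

split-comp 23° ↓ +157°: 17 + 157 = 174°
square ↑ +90°: 174 + 90 = 264°
split-comp 38° ↑ +218°: 264 + 218 = 482 → 482 − 360 = 122°
triadic ↑ +120°: 122 + 120 = 242°
analog 54° ↑ +54°: 242 + 54 = 296°
square ↓ −90°: 296 − 90 = 206°

206°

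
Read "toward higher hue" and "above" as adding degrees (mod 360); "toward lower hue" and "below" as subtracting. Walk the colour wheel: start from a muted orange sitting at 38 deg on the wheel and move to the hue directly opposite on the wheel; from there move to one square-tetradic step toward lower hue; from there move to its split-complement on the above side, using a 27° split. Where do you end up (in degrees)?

+180° (complement): 38 + 180 = 218°
−90° (square ↓): 218 − 90 = 128°
+207° (split-comp 27° ↑): 128 + 207 = 335°

335°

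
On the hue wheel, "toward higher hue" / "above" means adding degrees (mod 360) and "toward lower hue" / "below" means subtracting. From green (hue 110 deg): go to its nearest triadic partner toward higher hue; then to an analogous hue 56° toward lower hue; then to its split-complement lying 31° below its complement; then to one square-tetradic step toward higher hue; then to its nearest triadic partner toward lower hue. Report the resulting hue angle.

293°

triadic ↑ +120°: 110 + 120 = 230°
analog 56° ↓ −56°: 230 − 56 = 174°
split-comp 31° ↓ +149°: 174 + 149 = 323°
square ↑ +90°: 323 + 90 = 413 → 413 − 360 = 53°
triadic ↓ −120°: 53 − 120 = -67 → -67 + 360 = 293°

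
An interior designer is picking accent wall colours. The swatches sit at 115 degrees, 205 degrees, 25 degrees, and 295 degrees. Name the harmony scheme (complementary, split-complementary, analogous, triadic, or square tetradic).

square tetradic

Sort the hues: 25°, 115°, 205°, 295°.
Successive gaps around the wheel: 90°, 90°, 90°, 90°.
Four hues every 90° form a square tetradic scheme.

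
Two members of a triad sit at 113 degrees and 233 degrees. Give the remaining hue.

A triad spaces three hues 120° apart.
The full set is {113°, 233°, 353°}.

353°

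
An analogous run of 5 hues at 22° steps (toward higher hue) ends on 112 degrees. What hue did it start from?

4 steps of 22° (toward higher hue) give a net shift of +88°.
Start = end − shift: 112 − 88 = 24°

24°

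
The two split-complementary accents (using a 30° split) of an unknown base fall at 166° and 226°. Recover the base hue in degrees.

16°

The accents sit 30° either side of the complement, so the complement is their short-arc midpoint on the wheel.
Short-arc midpoint of 166° and 226°: 196°.
Base is 180° from the complement: 196 − 180 = 16°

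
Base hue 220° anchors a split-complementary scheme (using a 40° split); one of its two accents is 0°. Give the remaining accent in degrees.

Split-complementary hues sit 40° either side of the complement.
Complement of the base 220°: 220 + 180 = 400 → 400 − 360 = 40°
The given accent 0° is 40° one side of 40°; the other accent sits 40° the other side: 40 + 40 = 80°

80°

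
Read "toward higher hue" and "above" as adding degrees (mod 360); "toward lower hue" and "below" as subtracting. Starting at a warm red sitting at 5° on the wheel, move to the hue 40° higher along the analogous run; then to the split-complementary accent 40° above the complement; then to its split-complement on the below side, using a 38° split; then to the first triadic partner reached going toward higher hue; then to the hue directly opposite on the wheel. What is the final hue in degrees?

+40° (analog 40° ↑): 5 + 40 = 45°
+220° (split-comp 40° ↑): 45 + 220 = 265°
+142° (split-comp 38° ↓): 265 + 142 = 407 → 407 − 360 = 47°
+120° (triadic ↑): 47 + 120 = 167°
+180° (complement): 167 + 180 = 347°

347°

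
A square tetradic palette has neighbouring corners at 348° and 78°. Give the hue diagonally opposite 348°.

168°

A square tetradic scheme places four hues 90° apart; opposite corners are 180° apart.
348 + 180 = 528 → 528 − 360 = 168°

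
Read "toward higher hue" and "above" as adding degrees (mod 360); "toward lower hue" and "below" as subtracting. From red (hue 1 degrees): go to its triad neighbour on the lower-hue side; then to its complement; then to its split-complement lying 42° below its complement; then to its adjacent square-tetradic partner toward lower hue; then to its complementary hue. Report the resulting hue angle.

−120° (triadic ↓): 1 − 120 = -119 → -119 + 360 = 241°
+180° (complement): 241 + 180 = 421 → 421 − 360 = 61°
+138° (split-comp 42° ↓): 61 + 138 = 199°
−90° (square ↓): 199 − 90 = 109°
+180° (complement): 109 + 180 = 289°

289°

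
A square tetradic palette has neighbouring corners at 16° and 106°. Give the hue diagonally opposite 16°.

A square tetradic scheme places four hues 90° apart; opposite corners are 180° apart.
16 + 180 = 196°

196°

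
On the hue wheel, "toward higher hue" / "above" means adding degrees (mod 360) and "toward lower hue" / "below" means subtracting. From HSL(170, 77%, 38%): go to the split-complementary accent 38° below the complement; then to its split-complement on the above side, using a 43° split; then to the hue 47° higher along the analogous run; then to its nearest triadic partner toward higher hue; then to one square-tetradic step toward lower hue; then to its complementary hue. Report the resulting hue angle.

170 + 142 = 312°   (split-comp 38° ↓)
312 + 223 = 535 → 535 − 360 = 175°   (split-comp 43° ↑)
175 + 47 = 222°   (analog 47° ↑)
222 + 120 = 342°   (triadic ↑)
342 − 90 = 252°   (square ↓)
252 + 180 = 432 → 432 − 360 = 72°   (complement)

72°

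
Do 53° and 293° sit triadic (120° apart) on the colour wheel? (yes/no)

Angular distance: |53 − 293| = 240; shorter arc = 360 − 240 = 120°.
Triadic (120° apart) requires 120°.

yes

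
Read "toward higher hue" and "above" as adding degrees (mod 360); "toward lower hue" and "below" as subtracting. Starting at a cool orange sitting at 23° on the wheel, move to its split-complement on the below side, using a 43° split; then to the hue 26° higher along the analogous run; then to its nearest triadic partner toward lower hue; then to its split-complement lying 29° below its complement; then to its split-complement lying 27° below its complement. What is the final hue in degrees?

10°

+137° (split-comp 43° ↓): 23 + 137 = 160°
+26° (analog 26° ↑): 160 + 26 = 186°
−120° (triadic ↓): 186 − 120 = 66°
+151° (split-comp 29° ↓): 66 + 151 = 217°
+153° (split-comp 27° ↓): 217 + 153 = 370 → 370 − 360 = 10°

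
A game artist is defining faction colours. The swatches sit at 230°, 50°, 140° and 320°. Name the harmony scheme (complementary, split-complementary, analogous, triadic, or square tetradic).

Sort the hues: 50°, 140°, 230°, 320°.
Successive gaps around the wheel: 90°, 90°, 90°, 90°.
Four hues every 90° form a square tetradic scheme.

square tetradic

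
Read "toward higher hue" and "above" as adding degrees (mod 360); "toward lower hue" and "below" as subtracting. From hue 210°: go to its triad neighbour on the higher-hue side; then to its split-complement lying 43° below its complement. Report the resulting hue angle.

triadic ↑ +120°: 210 + 120 = 330°
split-comp 43° ↓ +137°: 330 + 137 = 467 → 467 − 360 = 107°

107°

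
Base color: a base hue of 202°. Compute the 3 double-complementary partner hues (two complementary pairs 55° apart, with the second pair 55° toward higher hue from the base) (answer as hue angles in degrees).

257°, 22°, 77°

A rectangular tetradic uses two complementary pairs 55° apart: offsets 0°, 55°, 180°, 235°.
202 + 55 = 257°
202 + 180 = 382 → 382 − 360 = 22°
202 + 235 = 437 → 437 − 360 = 77°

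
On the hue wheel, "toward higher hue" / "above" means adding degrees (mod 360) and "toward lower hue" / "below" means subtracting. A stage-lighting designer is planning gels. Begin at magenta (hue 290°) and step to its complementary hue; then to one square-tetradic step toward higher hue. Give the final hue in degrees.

+180° (complement): 290 + 180 = 470 → 470 − 360 = 110°
+90° (square ↑): 110 + 90 = 200°

200°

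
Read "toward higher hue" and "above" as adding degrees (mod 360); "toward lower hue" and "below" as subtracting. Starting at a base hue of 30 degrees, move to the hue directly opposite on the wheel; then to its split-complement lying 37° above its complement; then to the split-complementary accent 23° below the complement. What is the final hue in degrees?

224°

+180° (complement): 30 + 180 = 210°
+217° (split-comp 37° ↑): 210 + 217 = 427 → 427 − 360 = 67°
+157° (split-comp 23° ↓): 67 + 157 = 224°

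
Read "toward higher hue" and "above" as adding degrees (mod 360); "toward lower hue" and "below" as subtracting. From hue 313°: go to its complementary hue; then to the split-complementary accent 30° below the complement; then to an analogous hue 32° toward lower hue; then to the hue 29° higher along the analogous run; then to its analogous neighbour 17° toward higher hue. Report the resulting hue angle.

297°

complement +180°: 313 + 180 = 493 → 493 − 360 = 133°
split-comp 30° ↓ +150°: 133 + 150 = 283°
analog 32° ↓ −32°: 283 − 32 = 251°
analog 29° ↑ +29°: 251 + 29 = 280°
analog 17° ↑ +17°: 280 + 17 = 297°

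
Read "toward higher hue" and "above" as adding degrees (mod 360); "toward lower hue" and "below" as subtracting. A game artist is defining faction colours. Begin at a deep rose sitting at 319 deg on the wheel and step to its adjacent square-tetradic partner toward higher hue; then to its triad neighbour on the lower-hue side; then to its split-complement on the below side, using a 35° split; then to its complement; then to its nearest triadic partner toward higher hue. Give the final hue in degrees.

+90° (square ↑): 319 + 90 = 409 → 409 − 360 = 49°
−120° (triadic ↓): 49 − 120 = -71 → -71 + 360 = 289°
+145° (split-comp 35° ↓): 289 + 145 = 434 → 434 − 360 = 74°
+180° (complement): 74 + 180 = 254°
+120° (triadic ↑): 254 + 120 = 374 → 374 − 360 = 14°

14°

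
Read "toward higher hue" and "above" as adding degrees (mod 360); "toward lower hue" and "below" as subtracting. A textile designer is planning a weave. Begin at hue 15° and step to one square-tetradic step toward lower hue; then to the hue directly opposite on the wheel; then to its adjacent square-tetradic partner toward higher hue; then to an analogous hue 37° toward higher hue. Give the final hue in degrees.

square ↓ −90°: 15 − 90 = -75 → -75 + 360 = 285°
complement +180°: 285 + 180 = 465 → 465 − 360 = 105°
square ↑ +90°: 105 + 90 = 195°
analog 37° ↑ +37°: 195 + 37 = 232°

232°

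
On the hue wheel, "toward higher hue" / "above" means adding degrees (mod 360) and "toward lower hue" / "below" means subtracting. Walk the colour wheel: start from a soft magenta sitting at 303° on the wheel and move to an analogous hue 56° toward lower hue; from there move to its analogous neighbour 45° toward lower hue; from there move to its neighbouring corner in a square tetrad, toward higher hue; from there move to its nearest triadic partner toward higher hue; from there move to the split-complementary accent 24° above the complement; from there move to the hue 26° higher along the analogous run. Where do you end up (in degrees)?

303 − 56 = 247°   (analog 56° ↓)
247 − 45 = 202°   (analog 45° ↓)
202 + 90 = 292°   (square ↑)
292 + 120 = 412 → 412 − 360 = 52°   (triadic ↑)
52 + 204 = 256°   (split-comp 24° ↑)
256 + 26 = 282°   (analog 26° ↑)

282°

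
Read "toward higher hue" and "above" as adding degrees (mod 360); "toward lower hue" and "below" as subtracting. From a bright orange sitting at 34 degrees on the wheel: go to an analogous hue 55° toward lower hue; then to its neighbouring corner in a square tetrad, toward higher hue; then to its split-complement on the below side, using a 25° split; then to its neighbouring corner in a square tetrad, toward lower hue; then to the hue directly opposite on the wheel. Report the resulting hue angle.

314°

34 − 55 = -21 → -21 + 360 = 339°   (analog 55° ↓)
339 + 90 = 429 → 429 − 360 = 69°   (square ↑)
69 + 155 = 224°   (split-comp 25° ↓)
224 − 90 = 134°   (square ↓)
134 + 180 = 314°   (complement)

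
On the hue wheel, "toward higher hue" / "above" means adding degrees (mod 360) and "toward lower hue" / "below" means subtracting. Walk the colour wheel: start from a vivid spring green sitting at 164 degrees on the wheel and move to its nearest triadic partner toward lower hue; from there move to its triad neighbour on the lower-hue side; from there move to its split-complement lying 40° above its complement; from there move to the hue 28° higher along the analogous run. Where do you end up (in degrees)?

172°

−120° (triadic ↓): 164 − 120 = 44°
−120° (triadic ↓): 44 − 120 = -76 → -76 + 360 = 284°
+220° (split-comp 40° ↑): 284 + 220 = 504 → 504 − 360 = 144°
+28° (analog 28° ↑): 144 + 28 = 172°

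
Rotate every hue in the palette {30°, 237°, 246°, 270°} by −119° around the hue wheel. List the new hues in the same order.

30 − 119 = -89 → -89 + 360 = 271°
237 − 119 = 118°
246 − 119 = 127°
270 − 119 = 151°

271°, 118°, 127°, 151°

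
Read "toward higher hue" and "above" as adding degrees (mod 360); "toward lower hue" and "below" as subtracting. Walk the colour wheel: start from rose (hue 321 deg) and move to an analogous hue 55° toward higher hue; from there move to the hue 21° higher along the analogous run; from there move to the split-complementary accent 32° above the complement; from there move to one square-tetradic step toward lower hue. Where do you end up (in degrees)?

321 + 55 = 376 → 376 − 360 = 16°   (analog 55° ↑)
16 + 21 = 37°   (analog 21° ↑)
37 + 212 = 249°   (split-comp 32° ↑)
249 − 90 = 159°   (square ↓)

159°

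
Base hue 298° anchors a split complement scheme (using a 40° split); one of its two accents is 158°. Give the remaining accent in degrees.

Split-complementary hues sit 40° either side of the complement.
Complement of the base 298°: 298 + 180 = 478 → 478 − 360 = 118°
The given accent 158° is 40° one side of 118°; the other accent sits 40° the other side: 118 − 40 = 78°

78°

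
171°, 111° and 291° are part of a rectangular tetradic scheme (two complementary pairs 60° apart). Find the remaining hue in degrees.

351°

A rectangular tetradic uses two complementary pairs 60° apart: offsets 0°, 60°, 180°, 240°.
Among {111°, 171°, 291°}, 291° and 111° are a 180° pair.
The remaining hue 171° needs its own complement: 171 + 180 = 351°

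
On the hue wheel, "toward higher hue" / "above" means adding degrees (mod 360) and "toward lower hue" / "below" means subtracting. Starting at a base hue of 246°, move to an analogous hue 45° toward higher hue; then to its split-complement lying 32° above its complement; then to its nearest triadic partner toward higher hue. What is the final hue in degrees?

+45° (analog 45° ↑): 246 + 45 = 291°
+212° (split-comp 32° ↑): 291 + 212 = 503 → 503 − 360 = 143°
+120° (triadic ↑): 143 + 120 = 263°

263°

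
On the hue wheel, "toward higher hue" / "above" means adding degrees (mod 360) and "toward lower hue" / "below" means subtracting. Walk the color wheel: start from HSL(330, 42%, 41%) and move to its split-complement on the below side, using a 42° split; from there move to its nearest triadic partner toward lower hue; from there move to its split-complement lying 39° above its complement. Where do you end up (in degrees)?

+138° (split-comp 42° ↓): 330 + 138 = 468 → 468 − 360 = 108°
−120° (triadic ↓): 108 − 120 = -12 → -12 + 360 = 348°
+219° (split-comp 39° ↑): 348 + 219 = 567 → 567 − 360 = 207°

207°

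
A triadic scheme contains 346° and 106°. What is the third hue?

A triad spaces three hues 120° apart.
The full set is {106°, 226°, 346°}.

226°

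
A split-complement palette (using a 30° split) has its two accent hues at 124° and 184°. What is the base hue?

334°

The accents sit 30° either side of the complement, so the complement is their short-arc midpoint on the wheel.
Short-arc midpoint of 124° and 184°: 154°.
Base is 180° from the complement: 154 − 180 = -26 → -26 + 360 = 334°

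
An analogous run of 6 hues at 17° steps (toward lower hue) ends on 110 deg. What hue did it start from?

5 steps of 17° (toward lower hue) give a net shift of −85°.
Start = end − shift: 110 + 85 = 195°

195°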